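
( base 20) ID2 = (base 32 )796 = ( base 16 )1d26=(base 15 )2327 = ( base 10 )7462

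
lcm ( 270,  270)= 270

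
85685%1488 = 869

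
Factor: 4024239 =3^1 * 97^1*13829^1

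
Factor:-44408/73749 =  - 2^3*3^(-1) * 7^1 * 31^( - 1) = - 56/93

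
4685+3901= 8586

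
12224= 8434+3790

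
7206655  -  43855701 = -36649046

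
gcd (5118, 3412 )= 1706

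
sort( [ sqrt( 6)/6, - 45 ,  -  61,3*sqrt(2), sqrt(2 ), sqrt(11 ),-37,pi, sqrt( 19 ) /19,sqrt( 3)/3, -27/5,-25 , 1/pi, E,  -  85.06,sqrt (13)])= [ - 85.06,-61,  -  45,  -  37,-25, - 27/5, sqrt(19 ) /19,1/pi, sqrt( 6)/6,sqrt( 3 ) /3, sqrt(2 ) , E,  pi, sqrt(11), sqrt ( 13),3 *sqrt(2)]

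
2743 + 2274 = 5017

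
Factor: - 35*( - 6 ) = 2^1*3^1*5^1*7^1= 210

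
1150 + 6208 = 7358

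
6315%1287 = 1167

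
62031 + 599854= 661885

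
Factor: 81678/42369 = 2^1*29^(-1)*487^(-1)*13613^1=27226/14123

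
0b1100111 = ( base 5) 403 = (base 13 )7C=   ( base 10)103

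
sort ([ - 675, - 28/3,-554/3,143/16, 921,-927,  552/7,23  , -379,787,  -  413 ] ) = [ - 927, - 675 ,  -  413,-379, - 554/3, - 28/3, 143/16,23, 552/7 , 787, 921]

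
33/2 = 16 + 1/2 = 16.50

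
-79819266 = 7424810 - 87244076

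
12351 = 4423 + 7928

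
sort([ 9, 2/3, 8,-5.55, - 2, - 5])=[ - 5.55,  -  5, - 2, 2/3, 8, 9]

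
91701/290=316 + 61/290=316.21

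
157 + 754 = 911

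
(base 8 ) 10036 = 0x101E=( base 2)1000000011110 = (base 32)40u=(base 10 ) 4126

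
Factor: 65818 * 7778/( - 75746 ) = -255966202/37873= - 2^1*11^(-2)*313^( - 1 )*3889^1*32909^1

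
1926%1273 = 653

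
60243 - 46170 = 14073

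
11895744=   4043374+7852370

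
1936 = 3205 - 1269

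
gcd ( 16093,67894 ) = 1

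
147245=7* 21035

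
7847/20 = 392 + 7/20=392.35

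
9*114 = 1026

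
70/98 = 5/7 = 0.71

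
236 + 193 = 429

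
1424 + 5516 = 6940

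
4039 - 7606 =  - 3567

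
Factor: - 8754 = - 2^1*3^1*1459^1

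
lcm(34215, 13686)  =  68430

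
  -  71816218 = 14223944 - 86040162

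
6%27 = 6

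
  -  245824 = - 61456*4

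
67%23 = 21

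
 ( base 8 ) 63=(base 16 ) 33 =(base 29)1m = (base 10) 51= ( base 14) 39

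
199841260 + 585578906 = 785420166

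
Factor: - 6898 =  - 2^1*3449^1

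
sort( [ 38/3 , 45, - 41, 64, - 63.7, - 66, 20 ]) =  [-66, - 63.7, - 41,  38/3, 20,45, 64 ] 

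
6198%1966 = 300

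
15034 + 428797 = 443831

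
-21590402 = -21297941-292461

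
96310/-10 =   -  9631/1= - 9631.00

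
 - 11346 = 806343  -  817689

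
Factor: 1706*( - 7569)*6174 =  - 2^2* 3^4*7^3*29^2*853^1 = - 79723096236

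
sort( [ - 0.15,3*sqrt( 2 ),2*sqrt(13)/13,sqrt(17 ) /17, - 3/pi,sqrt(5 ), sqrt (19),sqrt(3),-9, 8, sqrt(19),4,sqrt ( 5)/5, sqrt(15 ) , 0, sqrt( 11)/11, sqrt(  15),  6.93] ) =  [-9, - 3/pi,- 0.15,0,sqrt (17)/17,sqrt(11)/11,sqrt(5 ) /5,2 *sqrt(13 ) /13 , sqrt(3),sqrt(5),sqrt( 15), sqrt (15), 4,3*sqrt(2),sqrt(19 ), sqrt( 19), 6.93, 8]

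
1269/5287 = 1269/5287=0.24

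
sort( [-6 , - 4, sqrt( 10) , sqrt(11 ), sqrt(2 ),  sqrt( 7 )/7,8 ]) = [ - 6, - 4, sqrt( 7 )/7,sqrt(2 ),sqrt( 10), sqrt(11), 8 ]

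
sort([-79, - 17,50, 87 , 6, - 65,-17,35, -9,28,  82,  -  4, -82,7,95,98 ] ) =[ -82,- 79,- 65, - 17, - 17, - 9,-4, 6,7, 28,35,  50,82,87,95,98] 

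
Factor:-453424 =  - 2^4*17^1*1667^1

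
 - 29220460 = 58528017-87748477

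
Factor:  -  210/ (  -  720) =2^( - 3)*3^(  -  1 )  *7^1=7/24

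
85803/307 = 85803/307 = 279.49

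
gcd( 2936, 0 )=2936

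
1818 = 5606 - 3788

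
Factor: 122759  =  7^1*13^1 * 19^1*71^1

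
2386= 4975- 2589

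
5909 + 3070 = 8979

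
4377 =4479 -102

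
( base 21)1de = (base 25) 143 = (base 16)2D8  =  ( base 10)728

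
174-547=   -  373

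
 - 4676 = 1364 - 6040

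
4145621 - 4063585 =82036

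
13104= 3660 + 9444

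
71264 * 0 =0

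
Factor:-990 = -2^1*3^2*5^1*11^1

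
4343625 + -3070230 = 1273395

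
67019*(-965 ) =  - 64673335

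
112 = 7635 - 7523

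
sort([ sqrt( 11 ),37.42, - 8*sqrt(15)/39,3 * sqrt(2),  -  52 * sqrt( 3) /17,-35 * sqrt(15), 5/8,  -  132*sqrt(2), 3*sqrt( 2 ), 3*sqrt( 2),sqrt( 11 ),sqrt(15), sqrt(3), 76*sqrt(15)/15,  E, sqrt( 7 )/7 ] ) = [ - 132*sqrt(2 ), - 35*sqrt( 15),-52*sqrt(  3) /17, - 8*sqrt ( 15) /39, sqrt( 7)/7,5/8,  sqrt( 3), E,sqrt( 11), sqrt( 11),sqrt( 15), 3* sqrt( 2), 3  *sqrt( 2 ), 3*sqrt( 2 ),76*sqrt(  15) /15, 37.42 ] 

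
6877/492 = 13 +481/492 = 13.98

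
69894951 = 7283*9597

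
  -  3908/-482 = 1954/241 = 8.11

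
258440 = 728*355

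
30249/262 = 30249/262 = 115.45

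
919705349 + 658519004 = 1578224353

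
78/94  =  39/47 = 0.83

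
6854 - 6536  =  318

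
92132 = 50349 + 41783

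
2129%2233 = 2129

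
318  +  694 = 1012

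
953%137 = 131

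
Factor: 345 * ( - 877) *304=- 91979760 = - 2^4 * 3^1*  5^1*19^1*23^1*877^1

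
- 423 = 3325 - 3748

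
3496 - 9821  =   - 6325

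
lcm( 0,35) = 0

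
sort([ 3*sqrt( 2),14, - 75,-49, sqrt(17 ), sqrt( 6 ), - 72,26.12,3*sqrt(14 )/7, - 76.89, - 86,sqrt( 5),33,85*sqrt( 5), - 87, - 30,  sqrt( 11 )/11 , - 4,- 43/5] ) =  [- 87, - 86, - 76.89 , - 75, - 72, - 49, - 30,-43/5,-4,sqrt( 11 )/11,  3*sqrt(14 )/7,sqrt(5), sqrt( 6), sqrt( 17),3*sqrt( 2 ),  14, 26.12,33,85*sqrt (5)] 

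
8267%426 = 173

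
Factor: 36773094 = 2^1 * 3^1*19^1*322571^1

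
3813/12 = 317 + 3/4=317.75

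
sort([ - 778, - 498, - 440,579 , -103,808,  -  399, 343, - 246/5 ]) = [  -  778, - 498,-440, - 399,  -  103,-246/5,  343,579,808] 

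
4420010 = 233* 18970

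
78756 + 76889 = 155645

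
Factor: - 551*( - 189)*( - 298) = - 31033422 =- 2^1*3^3* 7^1*19^1*29^1*149^1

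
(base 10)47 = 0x2f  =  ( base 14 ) 35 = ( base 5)142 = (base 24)1n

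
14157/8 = 14157/8 = 1769.62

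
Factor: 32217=3^1*10739^1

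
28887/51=566 + 7/17= 566.41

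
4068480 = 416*9780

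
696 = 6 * 116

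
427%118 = 73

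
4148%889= 592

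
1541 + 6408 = 7949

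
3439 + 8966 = 12405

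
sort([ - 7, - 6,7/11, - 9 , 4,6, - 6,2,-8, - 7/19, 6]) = [ - 9,-8, - 7, - 6, - 6,  -  7/19, 7/11, 2 , 4, 6, 6 ]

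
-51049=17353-68402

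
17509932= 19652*891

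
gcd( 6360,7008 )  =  24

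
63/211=63/211 = 0.30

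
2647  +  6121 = 8768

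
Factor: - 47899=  - 19^1*2521^1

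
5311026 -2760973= 2550053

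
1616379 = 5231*309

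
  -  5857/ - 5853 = 5857/5853 = 1.00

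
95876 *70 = 6711320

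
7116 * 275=1956900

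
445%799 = 445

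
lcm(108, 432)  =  432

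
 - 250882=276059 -526941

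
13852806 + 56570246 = 70423052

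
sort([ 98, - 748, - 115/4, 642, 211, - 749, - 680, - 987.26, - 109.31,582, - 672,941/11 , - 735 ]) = [  -  987.26, - 749, - 748, - 735, - 680, - 672, - 109.31 , - 115/4, 941/11, 98, 211, 582, 642] 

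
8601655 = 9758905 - 1157250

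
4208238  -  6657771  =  -2449533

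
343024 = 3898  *88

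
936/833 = 1  +  103/833 = 1.12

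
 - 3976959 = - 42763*93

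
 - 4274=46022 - 50296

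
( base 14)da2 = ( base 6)20242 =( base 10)2690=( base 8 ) 5202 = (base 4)222002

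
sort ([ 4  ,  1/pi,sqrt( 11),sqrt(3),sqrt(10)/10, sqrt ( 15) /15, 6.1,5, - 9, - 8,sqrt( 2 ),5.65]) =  [- 9, - 8, sqrt(15 ) /15, sqrt( 10)/10,  1/pi, sqrt( 2), sqrt ( 3) , sqrt(11), 4,  5,  5.65, 6.1] 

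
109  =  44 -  - 65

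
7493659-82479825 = -74986166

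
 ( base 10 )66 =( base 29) 28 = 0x42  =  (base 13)51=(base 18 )3c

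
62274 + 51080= 113354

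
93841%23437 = 93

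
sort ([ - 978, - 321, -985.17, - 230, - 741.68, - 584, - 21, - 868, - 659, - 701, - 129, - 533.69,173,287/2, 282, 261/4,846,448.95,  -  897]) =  [-985.17, - 978,  -  897, - 868, -741.68, - 701,-659,  -  584,- 533.69,-321, - 230, - 129, - 21,261/4, 287/2, 173,282,448.95,846 ]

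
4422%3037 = 1385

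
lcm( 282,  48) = 2256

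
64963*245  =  15915935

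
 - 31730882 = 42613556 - 74344438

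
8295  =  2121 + 6174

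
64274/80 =32137/40 =803.42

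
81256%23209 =11629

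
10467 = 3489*3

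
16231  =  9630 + 6601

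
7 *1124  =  7868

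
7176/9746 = 3588/4873 = 0.74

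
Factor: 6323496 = 2^3*3^1* 173^1*1523^1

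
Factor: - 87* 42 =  - 2^1*3^2*7^1*29^1 = - 3654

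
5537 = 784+4753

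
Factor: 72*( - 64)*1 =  - 2^9*3^2 = - 4608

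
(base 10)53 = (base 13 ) 41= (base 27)1Q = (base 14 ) 3B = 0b110101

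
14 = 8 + 6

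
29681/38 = 29681/38 = 781.08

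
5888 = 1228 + 4660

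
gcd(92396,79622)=2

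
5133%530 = 363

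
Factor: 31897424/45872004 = 2^2*3^ (-1)*13^1*19^(-1 ) * 153353^1*201193^(-1 ) = 7974356/11468001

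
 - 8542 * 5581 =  - 47672902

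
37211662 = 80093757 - 42882095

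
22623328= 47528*476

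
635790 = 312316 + 323474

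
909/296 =909/296=3.07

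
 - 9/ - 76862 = 9/76862 = 0.00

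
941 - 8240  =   - 7299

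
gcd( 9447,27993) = 3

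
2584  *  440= 1136960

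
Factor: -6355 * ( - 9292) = 59050660=2^2 * 5^1 * 23^1*31^1*41^1*101^1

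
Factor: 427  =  7^1 *61^1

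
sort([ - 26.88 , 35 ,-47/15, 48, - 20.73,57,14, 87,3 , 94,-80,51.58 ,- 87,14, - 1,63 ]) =[ - 87,  -  80, -26.88 ,  -  20.73,-47/15, - 1, 3,14, 14,35,48, 51.58 , 57, 63,87,94]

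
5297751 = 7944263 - 2646512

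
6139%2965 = 209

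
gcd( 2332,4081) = 583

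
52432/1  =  52432 = 52432.00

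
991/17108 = 991/17108 = 0.06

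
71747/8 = 71747/8 = 8968.38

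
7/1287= 7/1287 =0.01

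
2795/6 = 2795/6=465.83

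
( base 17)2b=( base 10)45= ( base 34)1B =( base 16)2d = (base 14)33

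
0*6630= 0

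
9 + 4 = 13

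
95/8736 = 95/8736 = 0.01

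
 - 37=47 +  - 84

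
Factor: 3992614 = 2^1*31^1*71^1*907^1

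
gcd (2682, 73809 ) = 9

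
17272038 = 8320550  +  8951488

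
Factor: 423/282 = 2^ ( - 1)*3^1 = 3/2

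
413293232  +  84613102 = 497906334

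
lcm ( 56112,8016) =56112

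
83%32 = 19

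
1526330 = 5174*295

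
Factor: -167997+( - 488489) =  - 2^1*328243^1 = -656486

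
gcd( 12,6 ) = 6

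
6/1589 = 6/1589 = 0.00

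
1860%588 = 96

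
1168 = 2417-1249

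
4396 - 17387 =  - 12991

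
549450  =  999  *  550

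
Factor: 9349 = 9349^1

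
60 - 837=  - 777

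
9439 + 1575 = 11014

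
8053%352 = 309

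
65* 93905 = 6103825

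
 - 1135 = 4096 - 5231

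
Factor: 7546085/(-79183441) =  - 5^1*37^ ( - 1)*47^1*163^1 *197^1 * 577^( - 1)*3709^( - 1 ) 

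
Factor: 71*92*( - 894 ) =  - 2^3*3^1*23^1*71^1*149^1 = - 5839608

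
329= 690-361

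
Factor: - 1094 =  - 2^1*547^1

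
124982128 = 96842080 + 28140048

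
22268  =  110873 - 88605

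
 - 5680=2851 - 8531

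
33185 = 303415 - 270230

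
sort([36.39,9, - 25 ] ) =[ - 25,9,  36.39] 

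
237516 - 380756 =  - 143240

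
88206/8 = 44103/4  =  11025.75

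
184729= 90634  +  94095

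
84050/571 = 84050/571 = 147.20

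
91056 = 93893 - 2837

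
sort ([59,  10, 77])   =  [ 10, 59, 77]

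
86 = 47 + 39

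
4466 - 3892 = 574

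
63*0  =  0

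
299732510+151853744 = 451586254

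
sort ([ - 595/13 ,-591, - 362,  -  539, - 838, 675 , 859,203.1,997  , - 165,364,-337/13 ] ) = [ - 838, - 591,-539, - 362,  -  165, - 595/13, - 337/13,  203.1 , 364,675, 859, 997]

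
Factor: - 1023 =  - 3^1*11^1*31^1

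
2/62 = 1/31 = 0.03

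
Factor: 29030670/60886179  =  2^1*3^1*5^1* 19^1*5659^1*6765131^ ( - 1 ) = 3225630/6765131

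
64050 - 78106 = -14056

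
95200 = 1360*70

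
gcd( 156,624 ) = 156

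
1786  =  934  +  852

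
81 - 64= 17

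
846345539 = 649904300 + 196441239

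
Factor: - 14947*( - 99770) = 1491262190 = 2^1*5^1 * 11^1* 907^1*14947^1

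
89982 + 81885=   171867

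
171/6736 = 171/6736= 0.03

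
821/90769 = 821/90769 = 0.01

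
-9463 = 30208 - 39671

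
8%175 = 8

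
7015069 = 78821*89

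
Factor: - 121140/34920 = - 673/194 = - 2^( - 1 ) * 97^( - 1)*673^1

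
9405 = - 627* (- 15)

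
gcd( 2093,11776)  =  23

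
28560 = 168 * 170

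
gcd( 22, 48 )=2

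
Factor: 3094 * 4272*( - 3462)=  - 2^6*3^2*7^1*13^1 * 17^1 * 89^1 * 577^1 = -45759220416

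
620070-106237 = 513833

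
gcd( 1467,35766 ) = 9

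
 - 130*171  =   - 22230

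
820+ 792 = 1612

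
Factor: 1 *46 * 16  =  2^5*23^1 = 736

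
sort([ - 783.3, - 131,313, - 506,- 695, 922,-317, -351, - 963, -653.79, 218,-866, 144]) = [ - 963,-866, - 783.3, - 695, - 653.79, - 506, - 351, - 317, -131, 144, 218, 313, 922 ]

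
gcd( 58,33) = 1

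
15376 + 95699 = 111075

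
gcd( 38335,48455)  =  55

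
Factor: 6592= 2^6*103^1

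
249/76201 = 249/76201  =  0.00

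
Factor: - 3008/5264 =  - 4/7 = -2^2 *7^ ( - 1) 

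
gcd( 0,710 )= 710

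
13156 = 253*52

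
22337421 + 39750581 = 62088002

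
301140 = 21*14340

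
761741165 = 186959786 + 574781379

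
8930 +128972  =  137902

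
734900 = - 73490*( - 10)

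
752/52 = 14 + 6/13 =14.46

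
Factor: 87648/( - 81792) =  - 913/852 = - 2^(  -  2)*3^( - 1)*11^1*71^( - 1) * 83^1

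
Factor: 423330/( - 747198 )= - 515/909 = -  3^( - 2)* 5^1*101^( - 1) *103^1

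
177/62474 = 177/62474 = 0.00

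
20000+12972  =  32972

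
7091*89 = 631099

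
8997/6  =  1499 + 1/2=1499.50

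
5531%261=50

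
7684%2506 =166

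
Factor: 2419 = 41^1*59^1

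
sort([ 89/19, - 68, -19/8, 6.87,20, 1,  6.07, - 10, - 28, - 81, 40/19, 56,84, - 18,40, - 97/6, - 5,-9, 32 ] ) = [ - 81, - 68, - 28, - 18, - 97/6, - 10, - 9, - 5,-19/8,1,40/19,89/19, 6.07, 6.87,20 , 32, 40, 56,84 ]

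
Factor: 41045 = 5^1*8209^1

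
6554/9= 6554/9 = 728.22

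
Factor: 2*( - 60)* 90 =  - 2^4*3^3*5^2 = - 10800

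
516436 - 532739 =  - 16303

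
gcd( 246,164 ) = 82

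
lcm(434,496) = 3472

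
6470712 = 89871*72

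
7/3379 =7/3379  =  0.00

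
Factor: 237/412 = 2^( - 2)*3^1*79^1*103^( - 1)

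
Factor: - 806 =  - 2^1*13^1*31^1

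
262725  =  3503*75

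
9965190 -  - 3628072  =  13593262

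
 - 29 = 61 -90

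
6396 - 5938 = 458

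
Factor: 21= 3^1*7^1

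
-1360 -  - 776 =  - 584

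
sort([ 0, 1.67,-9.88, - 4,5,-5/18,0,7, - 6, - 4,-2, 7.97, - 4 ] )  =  [ - 9.88, - 6,-4, - 4,-4, - 2,-5/18, 0, 0,  1.67, 5, 7, 7.97]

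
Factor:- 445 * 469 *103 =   -  21496615 = - 5^1  *7^1*67^1*89^1*103^1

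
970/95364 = 485/47682 = 0.01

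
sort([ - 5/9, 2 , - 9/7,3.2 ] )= [ - 9/7,  -  5/9, 2 , 3.2]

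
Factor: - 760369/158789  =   - 43^1*97^(-1)*  1637^( - 1 )*17683^1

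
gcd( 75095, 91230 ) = 5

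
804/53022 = 134/8837 = 0.02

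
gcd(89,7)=1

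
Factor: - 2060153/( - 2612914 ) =2^( - 1)*61^1*331^( - 1 )*3947^( - 1)*33773^1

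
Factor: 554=2^1* 277^1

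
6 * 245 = 1470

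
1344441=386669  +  957772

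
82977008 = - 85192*( -974)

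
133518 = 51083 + 82435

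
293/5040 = 293/5040=0.06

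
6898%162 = 94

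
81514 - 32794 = 48720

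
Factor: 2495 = 5^1* 499^1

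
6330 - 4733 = 1597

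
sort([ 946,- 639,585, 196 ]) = [  -  639, 196, 585, 946]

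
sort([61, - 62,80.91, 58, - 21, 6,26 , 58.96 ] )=[-62, - 21 , 6, 26 , 58, 58.96,61, 80.91 ]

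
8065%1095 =400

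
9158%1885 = 1618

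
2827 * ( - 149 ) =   -  421223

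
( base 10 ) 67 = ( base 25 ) 2h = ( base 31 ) 25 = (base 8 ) 103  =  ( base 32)23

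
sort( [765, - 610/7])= [ - 610/7,765 ] 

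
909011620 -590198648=318812972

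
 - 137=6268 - 6405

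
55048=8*6881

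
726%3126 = 726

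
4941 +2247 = 7188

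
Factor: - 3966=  - 2^1*3^1*661^1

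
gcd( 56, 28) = 28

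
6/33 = 2/11 = 0.18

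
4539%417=369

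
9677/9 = 1075 + 2/9=1075.22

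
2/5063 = 2/5063 = 0.00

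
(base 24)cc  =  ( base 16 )12c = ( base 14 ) 176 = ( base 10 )300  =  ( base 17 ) 10b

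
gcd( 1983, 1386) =3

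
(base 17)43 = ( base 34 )23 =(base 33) 25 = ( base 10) 71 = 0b1000111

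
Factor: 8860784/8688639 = 2^4*3^( - 1)*317^1*1747^1*2896213^( - 1 ) 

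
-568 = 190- 758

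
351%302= 49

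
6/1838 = 3/919 = 0.00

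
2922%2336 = 586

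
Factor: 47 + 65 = 112  =  2^4*7^1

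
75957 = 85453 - 9496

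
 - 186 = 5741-5927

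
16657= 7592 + 9065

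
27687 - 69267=-41580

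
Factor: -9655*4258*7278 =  - 299205785220 = - 2^2*3^1*5^1*1213^1*1931^1 *2129^1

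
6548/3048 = 2+ 113/762 = 2.15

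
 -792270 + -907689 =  - 1699959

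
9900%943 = 470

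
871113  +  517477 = 1388590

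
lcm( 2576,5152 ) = 5152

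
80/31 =2 + 18/31 = 2.58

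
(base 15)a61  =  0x925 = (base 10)2341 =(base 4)210211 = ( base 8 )4445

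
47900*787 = 37697300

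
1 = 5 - 4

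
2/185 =2/185=0.01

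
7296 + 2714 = 10010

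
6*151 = 906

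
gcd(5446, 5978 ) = 14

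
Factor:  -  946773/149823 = -3^(-1 )*31^( - 1 )*59^1*179^( - 1 )*1783^1=   - 105197/16647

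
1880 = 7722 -5842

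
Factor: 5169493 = 7^1*738499^1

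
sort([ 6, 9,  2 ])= [ 2, 6, 9 ] 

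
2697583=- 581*( - 4643)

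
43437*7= 304059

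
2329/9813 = 2329/9813 = 0.24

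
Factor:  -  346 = -2^1*173^1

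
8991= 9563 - 572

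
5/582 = 5/582 = 0.01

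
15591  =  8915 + 6676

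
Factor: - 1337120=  - 2^5*5^1 * 61^1*137^1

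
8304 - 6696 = 1608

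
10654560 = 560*19026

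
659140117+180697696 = 839837813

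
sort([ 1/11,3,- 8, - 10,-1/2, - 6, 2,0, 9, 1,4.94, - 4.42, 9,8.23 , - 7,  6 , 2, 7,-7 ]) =[ - 10, - 8,-7, -7, - 6, - 4.42,  -  1/2,0,1/11,  1,2, 2,3, 4.94, 6, 7, 8.23, 9,9]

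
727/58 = 727/58 = 12.53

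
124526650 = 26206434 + 98320216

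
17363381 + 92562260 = 109925641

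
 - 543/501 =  - 181/167 = -1.08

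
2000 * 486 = 972000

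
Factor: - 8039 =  - 8039^1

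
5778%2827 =124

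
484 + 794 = 1278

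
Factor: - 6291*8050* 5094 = - 257973149700 = -2^2*3^5*5^2*7^1*23^1*233^1*283^1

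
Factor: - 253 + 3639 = 3386  =  2^1*  1693^1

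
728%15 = 8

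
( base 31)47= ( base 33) 3W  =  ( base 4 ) 2003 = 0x83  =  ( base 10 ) 131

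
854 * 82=70028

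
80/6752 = 5/422 = 0.01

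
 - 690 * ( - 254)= 175260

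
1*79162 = 79162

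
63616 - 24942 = 38674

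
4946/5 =4946/5 = 989.20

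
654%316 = 22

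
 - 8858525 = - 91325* 97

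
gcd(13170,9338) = 2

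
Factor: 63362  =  2^1*13^1*2437^1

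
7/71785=1/10255 = 0.00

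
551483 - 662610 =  -111127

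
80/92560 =1/1157= 0.00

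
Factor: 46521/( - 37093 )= - 3^3*7^(  -  2 )*757^(-1)*1723^1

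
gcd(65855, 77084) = 1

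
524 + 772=1296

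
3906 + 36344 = 40250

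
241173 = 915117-673944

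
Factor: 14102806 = 2^1*389^1*18127^1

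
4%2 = 0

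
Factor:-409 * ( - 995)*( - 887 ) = -360969085  =  -5^1 * 199^1*409^1 * 887^1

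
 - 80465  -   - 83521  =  3056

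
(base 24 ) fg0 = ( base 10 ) 9024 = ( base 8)21500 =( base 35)7CT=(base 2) 10001101000000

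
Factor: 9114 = 2^1*3^1*7^2*31^1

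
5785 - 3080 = 2705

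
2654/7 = 2654/7 = 379.14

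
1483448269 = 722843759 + 760604510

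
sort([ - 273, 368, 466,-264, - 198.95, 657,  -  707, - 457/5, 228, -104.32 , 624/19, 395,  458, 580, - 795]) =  [-795,- 707, -273,  -  264, - 198.95,  -  104.32, - 457/5, 624/19, 228,368, 395, 458, 466,580,657 ] 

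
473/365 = 473/365  =  1.30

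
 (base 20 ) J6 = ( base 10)386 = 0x182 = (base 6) 1442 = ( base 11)321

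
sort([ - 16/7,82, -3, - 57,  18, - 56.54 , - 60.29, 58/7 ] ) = [  -  60.29, - 57, - 56.54, - 3, - 16/7,58/7,18,82 ]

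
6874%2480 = 1914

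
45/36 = 1  +  1/4 = 1.25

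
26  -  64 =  - 38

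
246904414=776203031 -529298617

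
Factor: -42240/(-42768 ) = 80/81 =2^4*3^( - 4)*5^1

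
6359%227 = 3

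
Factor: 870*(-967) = -841290 =- 2^1*3^1*5^1*29^1*967^1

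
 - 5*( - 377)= 1885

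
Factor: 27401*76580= 2098368580 = 2^2*5^1 * 7^1*11^1*47^1*53^1*547^1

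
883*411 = 362913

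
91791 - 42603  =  49188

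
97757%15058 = 7409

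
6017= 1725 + 4292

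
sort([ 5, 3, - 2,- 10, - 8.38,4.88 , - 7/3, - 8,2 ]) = [ - 10, - 8.38 ,-8, - 7/3, - 2,2,3, 4.88,5]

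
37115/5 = 7423 = 7423.00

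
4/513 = 4/513 = 0.01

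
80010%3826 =3490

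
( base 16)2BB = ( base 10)699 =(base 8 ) 1273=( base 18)22F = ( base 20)1ej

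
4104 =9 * 456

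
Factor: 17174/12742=23^(-1 )*31^1 = 31/23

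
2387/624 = 2387/624 = 3.83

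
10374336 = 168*61752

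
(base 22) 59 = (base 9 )142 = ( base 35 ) 3e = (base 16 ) 77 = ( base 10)119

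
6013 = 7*859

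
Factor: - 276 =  - 2^2*3^1*23^1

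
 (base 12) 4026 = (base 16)1b1e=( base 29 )87B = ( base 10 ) 6942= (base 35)5nc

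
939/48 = 313/16 = 19.56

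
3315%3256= 59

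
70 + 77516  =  77586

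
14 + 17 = 31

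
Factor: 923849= 923849^1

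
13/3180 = 13/3180= 0.00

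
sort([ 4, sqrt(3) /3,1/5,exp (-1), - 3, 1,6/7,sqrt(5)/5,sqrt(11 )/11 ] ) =[ - 3, 1/5,sqrt(11 ) /11,exp( - 1 ),sqrt(5 )/5, sqrt(3)/3,6/7,  1,4 ]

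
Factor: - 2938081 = -2938081^1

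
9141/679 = 9141/679 = 13.46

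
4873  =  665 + 4208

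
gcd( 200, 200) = 200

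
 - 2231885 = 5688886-7920771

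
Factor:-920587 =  - 43^1*79^1*271^1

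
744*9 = 6696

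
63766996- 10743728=53023268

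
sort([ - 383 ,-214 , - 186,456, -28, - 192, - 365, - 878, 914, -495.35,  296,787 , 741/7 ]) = [-878, - 495.35, - 383, - 365, - 214, - 192, -186, - 28, 741/7,296,456,787, 914]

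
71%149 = 71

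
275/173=1+102/173 = 1.59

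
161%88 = 73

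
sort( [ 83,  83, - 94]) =[ - 94, 83, 83]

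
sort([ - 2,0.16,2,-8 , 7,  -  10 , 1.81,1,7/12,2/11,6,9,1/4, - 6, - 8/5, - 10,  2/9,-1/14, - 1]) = [ - 10, - 10, -8, -6, - 2,-8/5,-1,-1/14, 0.16,2/11, 2/9,1/4, 7/12,1,1.81,2, 6 , 7,9 ] 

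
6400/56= 800/7 = 114.29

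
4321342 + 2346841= 6668183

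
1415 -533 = 882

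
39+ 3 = 42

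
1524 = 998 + 526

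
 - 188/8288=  - 1 + 2025/2072 = -0.02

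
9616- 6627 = 2989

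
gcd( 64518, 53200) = 2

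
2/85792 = 1/42896 = 0.00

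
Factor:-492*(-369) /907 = 181548/907 = 2^2*3^3 * 41^2 * 907^( - 1 )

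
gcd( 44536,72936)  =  8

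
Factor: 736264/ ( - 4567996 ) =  - 2^1*92033^1 *1141999^( - 1)  =  - 184066/1141999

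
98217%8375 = 6092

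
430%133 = 31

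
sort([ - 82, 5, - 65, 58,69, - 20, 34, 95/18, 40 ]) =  [ - 82,  -  65,  -  20, 5,95/18,34, 40,58,  69 ]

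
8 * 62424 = 499392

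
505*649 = 327745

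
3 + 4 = 7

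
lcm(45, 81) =405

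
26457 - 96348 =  - 69891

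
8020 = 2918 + 5102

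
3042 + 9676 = 12718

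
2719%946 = 827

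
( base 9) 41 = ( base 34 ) 13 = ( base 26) 1B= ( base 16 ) 25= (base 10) 37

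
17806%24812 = 17806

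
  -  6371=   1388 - 7759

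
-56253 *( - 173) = 9731769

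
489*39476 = 19303764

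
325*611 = 198575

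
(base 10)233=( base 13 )14c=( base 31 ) 7g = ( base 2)11101001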